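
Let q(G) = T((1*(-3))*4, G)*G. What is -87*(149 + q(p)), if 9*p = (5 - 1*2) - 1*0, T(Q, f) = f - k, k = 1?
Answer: -38831/3 ≈ -12944.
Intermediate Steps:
T(Q, f) = -1 + f (T(Q, f) = f - 1*1 = f - 1 = -1 + f)
p = 1/3 (p = ((5 - 1*2) - 1*0)/9 = ((5 - 2) + 0)/9 = (3 + 0)/9 = (1/9)*3 = 1/3 ≈ 0.33333)
q(G) = G*(-1 + G) (q(G) = (-1 + G)*G = G*(-1 + G))
-87*(149 + q(p)) = -87*(149 + (-1 + 1/3)/3) = -87*(149 + (1/3)*(-2/3)) = -87*(149 - 2/9) = -87*1339/9 = -38831/3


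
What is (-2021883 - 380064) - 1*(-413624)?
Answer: -1988323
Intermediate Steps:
(-2021883 - 380064) - 1*(-413624) = -2401947 + 413624 = -1988323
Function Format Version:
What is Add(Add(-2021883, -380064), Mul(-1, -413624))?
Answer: -1988323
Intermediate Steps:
Add(Add(-2021883, -380064), Mul(-1, -413624)) = Add(-2401947, 413624) = -1988323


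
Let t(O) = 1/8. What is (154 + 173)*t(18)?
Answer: 327/8 ≈ 40.875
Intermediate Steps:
t(O) = ⅛
(154 + 173)*t(18) = (154 + 173)*(⅛) = 327*(⅛) = 327/8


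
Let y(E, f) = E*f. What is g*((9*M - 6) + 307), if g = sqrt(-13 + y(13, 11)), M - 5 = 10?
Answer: 436*sqrt(130) ≈ 4971.2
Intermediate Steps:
M = 15 (M = 5 + 10 = 15)
g = sqrt(130) (g = sqrt(-13 + 13*11) = sqrt(-13 + 143) = sqrt(130) ≈ 11.402)
g*((9*M - 6) + 307) = sqrt(130)*((9*15 - 6) + 307) = sqrt(130)*((135 - 6) + 307) = sqrt(130)*(129 + 307) = sqrt(130)*436 = 436*sqrt(130)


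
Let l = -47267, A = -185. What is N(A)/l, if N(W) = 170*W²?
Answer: -5818250/47267 ≈ -123.09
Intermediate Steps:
N(A)/l = (170*(-185)²)/(-47267) = (170*34225)*(-1/47267) = 5818250*(-1/47267) = -5818250/47267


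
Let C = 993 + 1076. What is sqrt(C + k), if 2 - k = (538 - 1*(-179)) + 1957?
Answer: 3*I*sqrt(67) ≈ 24.556*I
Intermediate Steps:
C = 2069
k = -2672 (k = 2 - ((538 - 1*(-179)) + 1957) = 2 - ((538 + 179) + 1957) = 2 - (717 + 1957) = 2 - 1*2674 = 2 - 2674 = -2672)
sqrt(C + k) = sqrt(2069 - 2672) = sqrt(-603) = 3*I*sqrt(67)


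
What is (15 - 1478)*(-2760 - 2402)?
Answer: 7552006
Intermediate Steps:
(15 - 1478)*(-2760 - 2402) = -1463*(-5162) = 7552006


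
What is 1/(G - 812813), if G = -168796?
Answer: -1/981609 ≈ -1.0187e-6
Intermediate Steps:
1/(G - 812813) = 1/(-168796 - 812813) = 1/(-981609) = -1/981609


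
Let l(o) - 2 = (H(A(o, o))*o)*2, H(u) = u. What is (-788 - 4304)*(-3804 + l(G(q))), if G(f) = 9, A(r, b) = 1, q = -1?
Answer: 19268128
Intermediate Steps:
l(o) = 2 + 2*o (l(o) = 2 + (1*o)*2 = 2 + o*2 = 2 + 2*o)
(-788 - 4304)*(-3804 + l(G(q))) = (-788 - 4304)*(-3804 + (2 + 2*9)) = -5092*(-3804 + (2 + 18)) = -5092*(-3804 + 20) = -5092*(-3784) = 19268128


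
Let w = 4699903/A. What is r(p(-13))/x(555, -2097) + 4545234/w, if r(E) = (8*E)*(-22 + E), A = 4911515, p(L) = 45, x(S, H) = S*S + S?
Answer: 114812255346776544/24171601129 ≈ 4.7499e+6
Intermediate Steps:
x(S, H) = S + S**2 (x(S, H) = S**2 + S = S + S**2)
r(E) = 8*E*(-22 + E)
w = 4699903/4911515 ≈ 0.95691
r(p(-13))/x(555, -2097) + 4545234/w = (8*45*(-22 + 45))/((555*(1 + 555))) + 4545234/(4699903/4911515) = (8*45*23)/((555*556)) + 4545234*(4911515/4699903) = 8280/308580 + 22323984969510/4699903 = 8280*(1/308580) + 22323984969510/4699903 = 138/5143 + 22323984969510/4699903 = 114812255346776544/24171601129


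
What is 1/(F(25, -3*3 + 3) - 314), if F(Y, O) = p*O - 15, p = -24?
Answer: -1/185 ≈ -0.0054054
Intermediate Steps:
F(Y, O) = -15 - 24*O (F(Y, O) = -24*O - 15 = -15 - 24*O)
1/(F(25, -3*3 + 3) - 314) = 1/((-15 - 24*(-3*3 + 3)) - 314) = 1/((-15 - 24*(-9 + 3)) - 314) = 1/((-15 - 24*(-6)) - 314) = 1/((-15 + 144) - 314) = 1/(129 - 314) = 1/(-185) = -1/185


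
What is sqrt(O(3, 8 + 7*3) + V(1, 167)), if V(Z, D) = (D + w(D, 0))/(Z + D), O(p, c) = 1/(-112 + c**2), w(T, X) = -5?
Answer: sqrt(137977)/378 ≈ 0.98268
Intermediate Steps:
V(Z, D) = (-5 + D)/(D + Z) (V(Z, D) = (D - 5)/(Z + D) = (-5 + D)/(D + Z))
sqrt(O(3, 8 + 7*3) + V(1, 167)) = sqrt(1/(-112 + (8 + 7*3)**2) + (-5 + 167)/(167 + 1)) = sqrt(1/(-112 + (8 + 21)**2) + 162/168) = sqrt(1/(-112 + 29**2) + (1/168)*162) = sqrt(1/(-112 + 841) + 27/28) = sqrt(1/729 + 27/28) = sqrt(19711/20412) = sqrt(137977)/378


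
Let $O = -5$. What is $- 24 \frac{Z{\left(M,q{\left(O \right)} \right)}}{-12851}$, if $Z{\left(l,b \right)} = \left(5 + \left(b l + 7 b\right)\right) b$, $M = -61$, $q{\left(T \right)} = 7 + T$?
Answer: $- \frac{4944}{12851} \approx -0.38472$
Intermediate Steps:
$Z{\left(l,b \right)} = b \left(5 + 7 b + b l\right)$ ($Z{\left(l,b \right)} = \left(5 + \left(7 b + b l\right)\right) b = \left(5 + 7 b + b l\right) b = b \left(5 + 7 b + b l\right)$)
$- 24 \frac{Z{\left(M,q{\left(O \right)} \right)}}{-12851} = - 24 \frac{\left(7 - 5\right) \left(5 + 7 \left(7 - 5\right) + \left(7 - 5\right) \left(-61\right)\right)}{-12851} = - 24 \cdot 2 \left(5 + 7 \cdot 2 + 2 \left(-61\right)\right) \left(- \frac{1}{12851}\right) = - 24 \cdot 2 \left(5 + 14 - 122\right) \left(- \frac{1}{12851}\right) = - 24 \cdot 2 \left(-103\right) \left(- \frac{1}{12851}\right) = - 24 \left(\left(-206\right) \left(- \frac{1}{12851}\right)\right) = \left(-24\right) \frac{206}{12851} = - \frac{4944}{12851}$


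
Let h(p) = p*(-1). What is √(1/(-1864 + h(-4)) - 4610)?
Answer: I*√3987189465/930 ≈ 67.897*I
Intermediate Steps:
h(p) = -p
√(1/(-1864 + h(-4)) - 4610) = √(1/(-1864 - 1*(-4)) - 4610) = √(1/(-1864 + 4) - 4610) = √(1/(-1860) - 4610) = √(-1/1860 - 4610) = √(-8574601/1860) = I*√3987189465/930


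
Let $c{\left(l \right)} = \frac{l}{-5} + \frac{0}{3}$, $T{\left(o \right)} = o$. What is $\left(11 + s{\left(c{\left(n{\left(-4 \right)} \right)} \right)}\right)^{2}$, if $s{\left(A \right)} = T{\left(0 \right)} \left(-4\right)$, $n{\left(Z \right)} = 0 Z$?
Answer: $121$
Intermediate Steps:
$n{\left(Z \right)} = 0$
$c{\left(l \right)} = - \frac{l}{5}$ ($c{\left(l \right)} = l \left(- \frac{1}{5}\right) + 0 \cdot \frac{1}{3} = - \frac{l}{5} + 0 = - \frac{l}{5}$)
$s{\left(A \right)} = 0$ ($s{\left(A \right)} = 0 \left(-4\right) = 0$)
$\left(11 + s{\left(c{\left(n{\left(-4 \right)} \right)} \right)}\right)^{2} = \left(11 + 0\right)^{2} = 11^{2} = 121$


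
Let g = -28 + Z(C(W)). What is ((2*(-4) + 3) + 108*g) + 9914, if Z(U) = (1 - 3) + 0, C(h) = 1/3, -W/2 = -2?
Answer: 6669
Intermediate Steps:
W = 4 (W = -2*(-2) = 4)
C(h) = ⅓ (C(h) = 1*(⅓) = ⅓)
Z(U) = -2 (Z(U) = -2 + 0 = -2)
g = -30 (g = -28 - 2 = -30)
((2*(-4) + 3) + 108*g) + 9914 = ((2*(-4) + 3) + 108*(-30)) + 9914 = ((-8 + 3) - 3240) + 9914 = (-5 - 3240) + 9914 = -3245 + 9914 = 6669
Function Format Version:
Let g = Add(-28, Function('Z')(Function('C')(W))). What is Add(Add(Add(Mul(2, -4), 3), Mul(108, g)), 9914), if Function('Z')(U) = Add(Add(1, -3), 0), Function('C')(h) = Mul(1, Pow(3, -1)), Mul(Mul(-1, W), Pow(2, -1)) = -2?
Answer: 6669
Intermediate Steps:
W = 4 (W = Mul(-2, -2) = 4)
Function('C')(h) = Rational(1, 3) (Function('C')(h) = Mul(1, Rational(1, 3)) = Rational(1, 3))
Function('Z')(U) = -2 (Function('Z')(U) = Add(-2, 0) = -2)
g = -30 (g = Add(-28, -2) = -30)
Add(Add(Add(Mul(2, -4), 3), Mul(108, g)), 9914) = Add(Add(Add(Mul(2, -4), 3), Mul(108, -30)), 9914) = Add(Add(Add(-8, 3), -3240), 9914) = Add(Add(-5, -3240), 9914) = Add(-3245, 9914) = 6669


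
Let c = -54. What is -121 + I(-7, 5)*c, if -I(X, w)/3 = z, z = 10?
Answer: 1499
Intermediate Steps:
I(X, w) = -30 (I(X, w) = -3*10 = -30)
-121 + I(-7, 5)*c = -121 - 30*(-54) = -121 + 1620 = 1499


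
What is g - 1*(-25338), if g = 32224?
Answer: 57562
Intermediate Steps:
g - 1*(-25338) = 32224 - 1*(-25338) = 32224 + 25338 = 57562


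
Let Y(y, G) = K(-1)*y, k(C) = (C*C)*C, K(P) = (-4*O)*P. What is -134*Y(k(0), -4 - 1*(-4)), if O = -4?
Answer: 0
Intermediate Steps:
K(P) = 16*P (K(P) = (-4*(-4))*P = 16*P)
k(C) = C³ (k(C) = C²*C = C³)
Y(y, G) = -16*y (Y(y, G) = (16*(-1))*y = -16*y)
-134*Y(k(0), -4 - 1*(-4)) = -(-2144)*0³ = -(-2144)*0 = -134*0 = 0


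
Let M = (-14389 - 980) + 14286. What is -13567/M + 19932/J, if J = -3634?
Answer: 13858061/1967811 ≈ 7.0424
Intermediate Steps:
M = -1083 (M = -15369 + 14286 = -1083)
-13567/M + 19932/J = -13567/(-1083) + 19932/(-3634) = -13567*(-1/1083) + 19932*(-1/3634) = 13567/1083 - 9966/1817 = 13858061/1967811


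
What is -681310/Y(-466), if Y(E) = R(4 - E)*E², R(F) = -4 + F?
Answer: -340655/50597348 ≈ -0.0067327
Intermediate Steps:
Y(E) = -E³ (Y(E) = (-4 + (4 - E))*E² = (-E)*E² = -E³)
-681310/Y(-466) = -681310/((-1*(-466)³)) = -681310/((-1*(-101194696))) = -681310/101194696 = -681310*1/101194696 = -340655/50597348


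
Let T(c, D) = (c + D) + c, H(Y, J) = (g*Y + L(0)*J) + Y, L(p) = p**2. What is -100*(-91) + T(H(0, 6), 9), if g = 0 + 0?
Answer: 9109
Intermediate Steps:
g = 0
H(Y, J) = Y (H(Y, J) = (0*Y + 0**2*J) + Y = (0 + 0*J) + Y = (0 + 0) + Y = 0 + Y = Y)
T(c, D) = D + 2*c (T(c, D) = (D + c) + c = D + 2*c)
-100*(-91) + T(H(0, 6), 9) = -100*(-91) + (9 + 2*0) = 9100 + (9 + 0) = 9100 + 9 = 9109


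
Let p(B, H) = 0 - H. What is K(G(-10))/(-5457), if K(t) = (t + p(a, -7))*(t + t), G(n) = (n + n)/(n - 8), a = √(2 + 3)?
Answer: -1460/442017 ≈ -0.0033030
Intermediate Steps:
a = √5 ≈ 2.2361
G(n) = 2*n/(-8 + n) (G(n) = (2*n)/(-8 + n) = 2*n/(-8 + n))
p(B, H) = -H
K(t) = 2*t*(7 + t) (K(t) = (t - 1*(-7))*(t + t) = (t + 7)*(2*t) = (7 + t)*(2*t) = 2*t*(7 + t))
K(G(-10))/(-5457) = (2*(2*(-10)/(-8 - 10))*(7 + 2*(-10)/(-8 - 10)))/(-5457) = (2*(2*(-10)/(-18))*(7 + 2*(-10)/(-18)))*(-1/5457) = (2*(2*(-10)*(-1/18))*(7 + 2*(-10)*(-1/18)))*(-1/5457) = (2*(10/9)*(7 + 10/9))*(-1/5457) = (2*(10/9)*(73/9))*(-1/5457) = (1460/81)*(-1/5457) = -1460/442017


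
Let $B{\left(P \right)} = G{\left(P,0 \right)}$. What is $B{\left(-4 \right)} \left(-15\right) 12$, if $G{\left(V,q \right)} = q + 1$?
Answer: $-180$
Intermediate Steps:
$G{\left(V,q \right)} = 1 + q$
$B{\left(P \right)} = 1$ ($B{\left(P \right)} = 1 + 0 = 1$)
$B{\left(-4 \right)} \left(-15\right) 12 = 1 \left(-15\right) 12 = \left(-15\right) 12 = -180$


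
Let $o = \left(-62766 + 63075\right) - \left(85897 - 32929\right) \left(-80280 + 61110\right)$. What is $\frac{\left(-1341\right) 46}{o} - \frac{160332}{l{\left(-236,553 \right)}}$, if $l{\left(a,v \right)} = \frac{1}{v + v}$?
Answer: $- \frac{60019158515141178}{338465623} \approx -1.7733 \cdot 10^{8}$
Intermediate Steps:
$l{\left(a,v \right)} = \frac{1}{2 v}$
$o = 1015396869$ ($o = 309 - 52968 \left(-19170\right) = 309 - -1015396560 = 309 + 1015396560 = 1015396869$)
$\frac{\left(-1341\right) 46}{o} - \frac{160332}{l{\left(-236,553 \right)}} = \frac{\left(-1341\right) 46}{1015396869} - \frac{160332}{\frac{1}{2} \cdot \frac{1}{553}} = \left(-61686\right) \frac{1}{1015396869} - \frac{160332}{\frac{1}{2} \cdot \frac{1}{553}} = - \frac{20562}{338465623} - 160332 \frac{1}{\frac{1}{1106}} = - \frac{20562}{338465623} - 177327192 = - \frac{60019158515141178}{338465623}$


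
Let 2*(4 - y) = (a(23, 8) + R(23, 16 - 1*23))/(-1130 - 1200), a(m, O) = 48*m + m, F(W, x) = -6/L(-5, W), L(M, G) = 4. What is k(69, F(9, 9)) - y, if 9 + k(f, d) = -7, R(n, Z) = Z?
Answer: -4716/233 ≈ -20.240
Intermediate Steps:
F(W, x) = -3/2 (F(W, x) = -6/4 = -6*1/4 = -3/2)
a(m, O) = 49*m
k(f, d) = -16 (k(f, d) = -9 - 7 = -16)
y = 988/233 (y = 4 - (49*23 + (16 - 1*23))/(2*(-1130 - 1200)) = 4 - (1127 + (16 - 23))/(2*(-2330)) = 4 - (1127 - 7)*(-1)/(2*2330) = 4 - 560*(-1)/2330 = 4 - 1/2*(-112/233) = 4 + 56/233 = 988/233 ≈ 4.2403)
k(69, F(9, 9)) - y = -16 - 1*988/233 = -16 - 988/233 = -4716/233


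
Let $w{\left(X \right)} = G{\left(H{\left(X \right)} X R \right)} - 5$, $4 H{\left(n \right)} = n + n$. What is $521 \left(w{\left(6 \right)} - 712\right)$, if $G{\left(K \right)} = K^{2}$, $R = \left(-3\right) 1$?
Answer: $1145679$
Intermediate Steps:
$H{\left(n \right)} = \frac{n}{2}$ ($H{\left(n \right)} = \frac{n + n}{4} = \frac{2 n}{4} = \frac{n}{2}$)
$R = -3$
$w{\left(X \right)} = -5 + \frac{9 X^{4}}{4}$ ($w{\left(X \right)} = \left(\frac{X}{2} X \left(-3\right)\right)^{2} - 5 = \left(\frac{X^{2}}{2} \left(-3\right)\right)^{2} - 5 = \left(- \frac{3 X^{2}}{2}\right)^{2} - 5 = \frac{9 X^{4}}{4} - 5 = -5 + \frac{9 X^{4}}{4}$)
$521 \left(w{\left(6 \right)} - 712\right) = 521 \left(\left(-5 + \frac{9 \cdot 6^{4}}{4}\right) - 712\right) = 521 \left(\left(-5 + \frac{9}{4} \cdot 1296\right) - 712\right) = 521 \left(\left(-5 + 2916\right) - 712\right) = 521 \left(2911 - 712\right) = 521 \cdot 2199 = 1145679$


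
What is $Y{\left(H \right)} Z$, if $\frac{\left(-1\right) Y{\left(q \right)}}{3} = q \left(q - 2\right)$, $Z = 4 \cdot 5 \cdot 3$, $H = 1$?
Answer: $180$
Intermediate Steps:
$Z = 60$ ($Z = 20 \cdot 3 = 60$)
$Y{\left(q \right)} = - 3 q \left(-2 + q\right)$ ($Y{\left(q \right)} = - 3 q \left(q - 2\right) = - 3 q \left(-2 + q\right)$)
$Y{\left(H \right)} Z = 3 \cdot 1 \left(2 - 1\right) 60 = 3 \cdot 1 \cdot 1 \cdot 60 = 3 \cdot 60 = 180$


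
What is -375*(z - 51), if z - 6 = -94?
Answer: 52125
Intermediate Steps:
z = -88 (z = 6 - 94 = -88)
-375*(z - 51) = -375*(-88 - 51) = -375*(-139) = 52125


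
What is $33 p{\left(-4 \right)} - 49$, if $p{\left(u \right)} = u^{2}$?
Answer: $479$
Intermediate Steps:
$33 p{\left(-4 \right)} - 49 = 33 \left(-4\right)^{2} - 49 = 33 \cdot 16 - 49 = 528 - 49 = 479$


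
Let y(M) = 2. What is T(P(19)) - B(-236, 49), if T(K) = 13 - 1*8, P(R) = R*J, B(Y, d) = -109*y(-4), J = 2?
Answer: 223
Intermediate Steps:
B(Y, d) = -218 (B(Y, d) = -109*2 = -218)
P(R) = 2*R (P(R) = R*2 = 2*R)
T(K) = 5 (T(K) = 13 - 8 = 5)
T(P(19)) - B(-236, 49) = 5 - 1*(-218) = 5 + 218 = 223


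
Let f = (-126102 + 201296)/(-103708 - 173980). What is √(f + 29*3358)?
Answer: √469322877298621/69422 ≈ 312.06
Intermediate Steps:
f = -37597/138844 (f = 75194/(-277688) = 75194*(-1/277688) = -37597/138844 ≈ -0.27079)
√(f + 29*3358) = √(-37597/138844 + 29*3358) = √(-37597/138844 + 97382) = √(13520868811/138844) = √469322877298621/69422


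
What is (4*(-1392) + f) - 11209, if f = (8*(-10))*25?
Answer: -18777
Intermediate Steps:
f = -2000 (f = -80*25 = -2000)
(4*(-1392) + f) - 11209 = (4*(-1392) - 2000) - 11209 = (-5568 - 2000) - 11209 = -7568 - 11209 = -18777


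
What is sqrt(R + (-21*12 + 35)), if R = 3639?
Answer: sqrt(3422) ≈ 58.498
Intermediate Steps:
sqrt(R + (-21*12 + 35)) = sqrt(3639 + (-21*12 + 35)) = sqrt(3639 + (-252 + 35)) = sqrt(3639 - 217) = sqrt(3422)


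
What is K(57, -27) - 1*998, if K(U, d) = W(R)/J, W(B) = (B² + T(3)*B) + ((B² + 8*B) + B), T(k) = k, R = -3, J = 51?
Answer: -16972/17 ≈ -998.35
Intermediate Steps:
W(B) = 2*B² + 12*B (W(B) = (B² + 3*B) + ((B² + 8*B) + B) = (B² + 3*B) + (B² + 9*B) = 2*B² + 12*B)
K(U, d) = -6/17 (K(U, d) = (2*(-3)*(6 - 3))/51 = (2*(-3)*3)*(1/51) = -18*1/51 = -6/17)
K(57, -27) - 1*998 = -6/17 - 1*998 = -6/17 - 998 = -16972/17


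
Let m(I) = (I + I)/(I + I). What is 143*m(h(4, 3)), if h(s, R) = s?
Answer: 143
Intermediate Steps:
m(I) = 1 (m(I) = (2*I)/((2*I)) = (2*I)*(1/(2*I)) = 1)
143*m(h(4, 3)) = 143*1 = 143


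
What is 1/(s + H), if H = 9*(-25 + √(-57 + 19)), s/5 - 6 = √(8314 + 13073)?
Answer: 1/(-195 + 5*√21387 + 9*I*√38) ≈ 0.0018452 - 0.00019091*I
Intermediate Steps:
s = 30 + 5*√21387 (s = 30 + 5*√(8314 + 13073) = 30 + 5*√21387 ≈ 761.21)
H = -225 + 9*I*√38 (H = 9*(-25 + √(-38)) = 9*(-25 + I*√38) = -225 + 9*I*√38 ≈ -225.0 + 55.48*I)
1/(s + H) = 1/((30 + 5*√21387) + (-225 + 9*I*√38)) = 1/(-195 + 5*√21387 + 9*I*√38)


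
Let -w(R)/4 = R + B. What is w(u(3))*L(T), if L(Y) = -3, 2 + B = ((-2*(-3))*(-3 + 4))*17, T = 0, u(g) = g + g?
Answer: 1272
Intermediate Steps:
u(g) = 2*g
B = 100 (B = -2 + ((-2*(-3))*(-3 + 4))*17 = -2 + (6*1)*17 = -2 + 6*17 = -2 + 102 = 100)
w(R) = -400 - 4*R (w(R) = -4*(R + 100) = -4*(100 + R) = -400 - 4*R)
w(u(3))*L(T) = (-400 - 8*3)*(-3) = (-400 - 4*6)*(-3) = (-400 - 24)*(-3) = -424*(-3) = 1272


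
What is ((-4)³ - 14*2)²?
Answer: 8464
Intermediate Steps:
((-4)³ - 14*2)² = (-64 - 28)² = (-92)² = 8464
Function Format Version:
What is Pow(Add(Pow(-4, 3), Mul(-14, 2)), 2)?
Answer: 8464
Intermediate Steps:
Pow(Add(Pow(-4, 3), Mul(-14, 2)), 2) = Pow(Add(-64, -28), 2) = Pow(-92, 2) = 8464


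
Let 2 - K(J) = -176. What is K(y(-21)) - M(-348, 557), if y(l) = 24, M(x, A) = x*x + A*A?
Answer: -431175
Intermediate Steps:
M(x, A) = A² + x² (M(x, A) = x² + A² = A² + x²)
K(J) = 178 (K(J) = 2 - 1*(-176) = 2 + 176 = 178)
K(y(-21)) - M(-348, 557) = 178 - (557² + (-348)²) = 178 - (310249 + 121104) = 178 - 1*431353 = 178 - 431353 = -431175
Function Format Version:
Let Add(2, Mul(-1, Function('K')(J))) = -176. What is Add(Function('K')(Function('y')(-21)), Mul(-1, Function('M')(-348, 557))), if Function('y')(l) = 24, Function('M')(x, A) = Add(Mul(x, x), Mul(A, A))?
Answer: -431175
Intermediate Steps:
Function('M')(x, A) = Add(Pow(A, 2), Pow(x, 2)) (Function('M')(x, A) = Add(Pow(x, 2), Pow(A, 2)) = Add(Pow(A, 2), Pow(x, 2)))
Function('K')(J) = 178 (Function('K')(J) = Add(2, Mul(-1, -176)) = Add(2, 176) = 178)
Add(Function('K')(Function('y')(-21)), Mul(-1, Function('M')(-348, 557))) = Add(178, Mul(-1, Add(Pow(557, 2), Pow(-348, 2)))) = Add(178, Mul(-1, Add(310249, 121104))) = Add(178, Mul(-1, 431353)) = Add(178, -431353) = -431175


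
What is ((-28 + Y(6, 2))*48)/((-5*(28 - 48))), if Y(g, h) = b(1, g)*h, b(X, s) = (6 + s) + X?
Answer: -24/25 ≈ -0.96000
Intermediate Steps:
b(X, s) = 6 + X + s
Y(g, h) = h*(7 + g) (Y(g, h) = (6 + 1 + g)*h = (7 + g)*h = h*(7 + g))
((-28 + Y(6, 2))*48)/((-5*(28 - 48))) = ((-28 + 2*(7 + 6))*48)/((-5*(28 - 48))) = ((-28 + 2*13)*48)/((-5*(-20))) = ((-28 + 26)*48)/100 = -2*48*(1/100) = -96*1/100 = -24/25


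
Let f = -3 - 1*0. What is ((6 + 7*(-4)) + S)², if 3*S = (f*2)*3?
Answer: 784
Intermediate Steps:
f = -3 (f = -3 + 0 = -3)
S = -6 (S = (-3*2*3)/3 = (-6*3)/3 = (⅓)*(-18) = -6)
((6 + 7*(-4)) + S)² = ((6 + 7*(-4)) - 6)² = ((6 - 28) - 6)² = (-22 - 6)² = (-28)² = 784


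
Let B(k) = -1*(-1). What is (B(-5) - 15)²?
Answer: 196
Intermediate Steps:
B(k) = 1
(B(-5) - 15)² = (1 - 15)² = (-14)² = 196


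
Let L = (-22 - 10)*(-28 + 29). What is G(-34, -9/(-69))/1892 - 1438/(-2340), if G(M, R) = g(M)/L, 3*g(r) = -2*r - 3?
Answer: 21752893/35418240 ≈ 0.61417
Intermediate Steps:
g(r) = -1 - 2*r/3 (g(r) = (-2*r - 3)/3 = (-3 - 2*r)/3 = -1 - 2*r/3)
L = -32 (L = -32*1 = -32)
G(M, R) = 1/32 + M/48 (G(M, R) = (-1 - 2*M/3)/(-32) = (-1 - 2*M/3)*(-1/32) = 1/32 + M/48)
G(-34, -9/(-69))/1892 - 1438/(-2340) = (1/32 + (1/48)*(-34))/1892 - 1438/(-2340) = (1/32 - 17/24)*(1/1892) - 1438*(-1/2340) = -65/96*1/1892 + 719/1170 = -65/181632 + 719/1170 = 21752893/35418240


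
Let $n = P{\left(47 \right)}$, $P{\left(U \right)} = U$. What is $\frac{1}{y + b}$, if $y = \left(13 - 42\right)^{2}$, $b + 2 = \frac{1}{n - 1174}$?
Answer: $\frac{1127}{945552} \approx 0.0011919$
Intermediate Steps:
$n = 47$
$b = - \frac{2255}{1127}$ ($b = -2 + \frac{1}{47 - 1174} = -2 + \frac{1}{-1127} = -2 - \frac{1}{1127} = - \frac{2255}{1127} \approx -2.0009$)
$y = 841$ ($y = \left(-29\right)^{2} = 841$)
$\frac{1}{y + b} = \frac{1}{841 - \frac{2255}{1127}} = \frac{1}{\frac{945552}{1127}} = \frac{1127}{945552}$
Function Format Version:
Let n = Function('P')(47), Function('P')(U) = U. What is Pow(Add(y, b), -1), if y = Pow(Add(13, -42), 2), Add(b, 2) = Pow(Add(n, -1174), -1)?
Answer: Rational(1127, 945552) ≈ 0.0011919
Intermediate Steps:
n = 47
b = Rational(-2255, 1127) (b = Add(-2, Pow(Add(47, -1174), -1)) = Add(-2, Pow(-1127, -1)) = Add(-2, Rational(-1, 1127)) = Rational(-2255, 1127) ≈ -2.0009)
y = 841 (y = Pow(-29, 2) = 841)
Pow(Add(y, b), -1) = Pow(Add(841, Rational(-2255, 1127)), -1) = Pow(Rational(945552, 1127), -1) = Rational(1127, 945552)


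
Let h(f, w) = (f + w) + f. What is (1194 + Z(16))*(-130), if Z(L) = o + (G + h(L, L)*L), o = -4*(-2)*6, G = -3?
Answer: -260910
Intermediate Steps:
h(f, w) = w + 2*f
o = 48 (o = 8*6 = 48)
Z(L) = 45 + 3*L² (Z(L) = 48 + (-3 + (L + 2*L)*L) = 48 + (-3 + (3*L)*L) = 48 + (-3 + 3*L²) = 45 + 3*L²)
(1194 + Z(16))*(-130) = (1194 + (45 + 3*16²))*(-130) = (1194 + (45 + 3*256))*(-130) = (1194 + (45 + 768))*(-130) = (1194 + 813)*(-130) = 2007*(-130) = -260910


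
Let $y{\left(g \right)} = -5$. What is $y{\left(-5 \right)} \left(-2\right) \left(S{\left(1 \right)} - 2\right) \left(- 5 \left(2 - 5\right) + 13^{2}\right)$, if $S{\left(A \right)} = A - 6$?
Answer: $-12880$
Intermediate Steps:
$S{\left(A \right)} = -6 + A$ ($S{\left(A \right)} = A - 6 = -6 + A$)
$y{\left(-5 \right)} \left(-2\right) \left(S{\left(1 \right)} - 2\right) \left(- 5 \left(2 - 5\right) + 13^{2}\right) = \left(-5\right) \left(-2\right) \left(\left(-6 + 1\right) - 2\right) \left(- 5 \left(2 - 5\right) + 13^{2}\right) = 10 \left(-5 - 2\right) \left(\left(-5\right) \left(-3\right) + 169\right) = 10 \left(-7\right) \left(15 + 169\right) = \left(-70\right) 184 = -12880$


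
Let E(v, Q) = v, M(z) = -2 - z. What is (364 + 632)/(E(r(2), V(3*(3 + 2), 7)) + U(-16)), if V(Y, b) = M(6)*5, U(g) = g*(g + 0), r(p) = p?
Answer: 166/43 ≈ 3.8605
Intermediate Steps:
U(g) = g**2 (U(g) = g*g = g**2)
V(Y, b) = -40 (V(Y, b) = (-2 - 1*6)*5 = (-2 - 6)*5 = -8*5 = -40)
(364 + 632)/(E(r(2), V(3*(3 + 2), 7)) + U(-16)) = (364 + 632)/(2 + (-16)**2) = 996/(2 + 256) = 996/258 = 996*(1/258) = 166/43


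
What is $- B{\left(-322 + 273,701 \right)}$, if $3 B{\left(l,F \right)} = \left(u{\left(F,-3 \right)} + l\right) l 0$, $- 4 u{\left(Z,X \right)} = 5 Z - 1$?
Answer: $0$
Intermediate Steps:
$u{\left(Z,X \right)} = \frac{1}{4} - \frac{5 Z}{4}$ ($u{\left(Z,X \right)} = - \frac{5 Z - 1}{4} = - \frac{-1 + 5 Z}{4} = \frac{1}{4} - \frac{5 Z}{4}$)
$B{\left(l,F \right)} = 0$ ($B{\left(l,F \right)} = \frac{\left(\left(\frac{1}{4} - \frac{5 F}{4}\right) + l\right) l 0}{3} = \frac{\left(\frac{1}{4} + l - \frac{5 F}{4}\right) 0}{3} = \frac{1}{3} \cdot 0 = 0$)
$- B{\left(-322 + 273,701 \right)} = \left(-1\right) 0 = 0$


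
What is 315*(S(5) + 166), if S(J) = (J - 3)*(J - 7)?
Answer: 51030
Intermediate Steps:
S(J) = (-7 + J)*(-3 + J) (S(J) = (-3 + J)*(-7 + J) = (-7 + J)*(-3 + J))
315*(S(5) + 166) = 315*((21 + 5² - 10*5) + 166) = 315*((21 + 25 - 50) + 166) = 315*(-4 + 166) = 315*162 = 51030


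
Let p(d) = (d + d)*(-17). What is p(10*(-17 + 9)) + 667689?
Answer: 670409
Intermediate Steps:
p(d) = -34*d (p(d) = (2*d)*(-17) = -34*d)
p(10*(-17 + 9)) + 667689 = -340*(-17 + 9) + 667689 = -340*(-8) + 667689 = -34*(-80) + 667689 = 2720 + 667689 = 670409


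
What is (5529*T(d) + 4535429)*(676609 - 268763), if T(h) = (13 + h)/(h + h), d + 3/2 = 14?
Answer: 46301416401967/25 ≈ 1.8521e+12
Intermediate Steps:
d = 25/2 (d = -3/2 + 14 = 25/2 ≈ 12.500)
T(h) = (13 + h)/(2*h) (T(h) = (13 + h)/((2*h)) = (13 + h)*(1/(2*h)) = (13 + h)/(2*h))
(5529*T(d) + 4535429)*(676609 - 268763) = (5529*((13 + 25/2)/(2*(25/2))) + 4535429)*(676609 - 268763) = (5529*((½)*(2/25)*(51/2)) + 4535429)*407846 = (5529*(51/50) + 4535429)*407846 = (281979/50 + 4535429)*407846 = (227053429/50)*407846 = 46301416401967/25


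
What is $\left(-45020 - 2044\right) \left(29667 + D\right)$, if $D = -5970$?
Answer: $-1115275608$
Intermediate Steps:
$\left(-45020 - 2044\right) \left(29667 + D\right) = \left(-45020 - 2044\right) \left(29667 - 5970\right) = \left(-47064\right) 23697 = -1115275608$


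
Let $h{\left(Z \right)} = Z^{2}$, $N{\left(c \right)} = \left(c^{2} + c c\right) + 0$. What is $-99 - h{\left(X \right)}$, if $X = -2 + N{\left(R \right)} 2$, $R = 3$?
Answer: $-1255$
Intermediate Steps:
$N{\left(c \right)} = 2 c^{2}$ ($N{\left(c \right)} = \left(c^{2} + c^{2}\right) + 0 = 2 c^{2} + 0 = 2 c^{2}$)
$X = 34$ ($X = -2 + 2 \cdot 3^{2} \cdot 2 = -2 + 2 \cdot 9 \cdot 2 = -2 + 18 \cdot 2 = -2 + 36 = 34$)
$-99 - h{\left(X \right)} = -99 - 34^{2} = -99 - 1156 = -1255$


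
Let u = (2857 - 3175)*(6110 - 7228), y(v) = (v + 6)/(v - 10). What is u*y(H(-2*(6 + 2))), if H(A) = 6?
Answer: -1066572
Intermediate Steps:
y(v) = (6 + v)/(-10 + v)
u = 355524 (u = -318*(-1118) = 355524)
u*y(H(-2*(6 + 2))) = 355524*((6 + 6)/(-10 + 6)) = 355524*(12/(-4)) = 355524*(-1/4*12) = 355524*(-3) = -1066572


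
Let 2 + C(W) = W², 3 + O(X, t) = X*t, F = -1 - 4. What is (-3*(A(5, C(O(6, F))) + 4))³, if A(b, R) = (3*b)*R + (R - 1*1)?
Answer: -142114065431625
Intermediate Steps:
F = -5
O(X, t) = -3 + X*t
C(W) = -2 + W²
A(b, R) = -1 + R + 3*R*b (A(b, R) = 3*R*b + (R - 1) = 3*R*b + (-1 + R) = -1 + R + 3*R*b)
(-3*(A(5, C(O(6, F))) + 4))³ = (-3*((-1 + (-2 + (-3 + 6*(-5))²) + 3*(-2 + (-3 + 6*(-5))²)*5) + 4))³ = (-3*((-1 + (-2 + (-3 - 30)²) + 3*(-2 + (-3 - 30)²)*5) + 4))³ = (-3*((-1 + (-2 + (-33)²) + 3*(-2 + (-33)²)*5) + 4))³ = (-3*((-1 + (-2 + 1089) + 3*(-2 + 1089)*5) + 4))³ = (-3*((-1 + 1087 + 3*1087*5) + 4))³ = (-3*((-1 + 1087 + 16305) + 4))³ = (-3*(17391 + 4))³ = (-3*17395)³ = (-52185)³ = -142114065431625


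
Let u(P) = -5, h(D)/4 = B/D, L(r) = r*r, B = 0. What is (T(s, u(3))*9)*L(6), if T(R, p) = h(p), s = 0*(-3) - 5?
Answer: 0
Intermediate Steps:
s = -5 (s = 0 - 5 = -5)
L(r) = r**2
h(D) = 0 (h(D) = 4*(0/D) = 4*0 = 0)
T(R, p) = 0
(T(s, u(3))*9)*L(6) = (0*9)*6**2 = 0*36 = 0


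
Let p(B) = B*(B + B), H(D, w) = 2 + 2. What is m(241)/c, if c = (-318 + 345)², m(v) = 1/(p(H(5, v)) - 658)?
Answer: -1/456354 ≈ -2.1913e-6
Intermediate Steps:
H(D, w) = 4
p(B) = 2*B² (p(B) = B*(2*B) = 2*B²)
m(v) = -1/626 (m(v) = 1/(2*4² - 658) = 1/(2*16 - 658) = 1/(32 - 658) = 1/(-626) = -1/626)
c = 729 (c = 27² = 729)
m(241)/c = -1/626/729 = -1/626*1/729 = -1/456354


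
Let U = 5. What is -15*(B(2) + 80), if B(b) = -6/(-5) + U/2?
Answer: -2511/2 ≈ -1255.5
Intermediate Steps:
B(b) = 37/10 (B(b) = -6/(-5) + 5/2 = -6*(-⅕) + 5*(½) = 6/5 + 5/2 = 37/10)
-15*(B(2) + 80) = -15*(37/10 + 80) = -15*837/10 = -2511/2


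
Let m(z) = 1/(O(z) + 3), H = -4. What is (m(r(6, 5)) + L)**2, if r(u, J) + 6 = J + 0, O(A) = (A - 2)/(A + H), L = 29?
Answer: 277729/324 ≈ 857.19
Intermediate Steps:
O(A) = (-2 + A)/(-4 + A) (O(A) = (A - 2)/(A - 4) = (-2 + A)/(-4 + A))
r(u, J) = -6 + J (r(u, J) = -6 + (J + 0) = -6 + J)
m(z) = 1/(3 + (-2 + z)/(-4 + z)) (m(z) = 1/((-2 + z)/(-4 + z) + 3) = 1/(3 + (-2 + z)/(-4 + z)))
(m(r(6, 5)) + L)**2 = ((-4 + (-6 + 5))/(2*(-7 + 2*(-6 + 5))) + 29)**2 = ((-4 - 1)/(2*(-7 + 2*(-1))) + 29)**2 = ((1/2)*(-5)/(-7 - 2) + 29)**2 = ((1/2)*(-5)/(-9) + 29)**2 = ((1/2)*(-1/9)*(-5) + 29)**2 = (5/18 + 29)**2 = (527/18)**2 = 277729/324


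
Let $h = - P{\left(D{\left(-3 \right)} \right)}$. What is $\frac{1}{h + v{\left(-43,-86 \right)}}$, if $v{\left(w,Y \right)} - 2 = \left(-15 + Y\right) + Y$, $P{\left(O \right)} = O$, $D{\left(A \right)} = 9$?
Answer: $- \frac{1}{194} \approx -0.0051546$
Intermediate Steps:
$v{\left(w,Y \right)} = -13 + 2 Y$ ($v{\left(w,Y \right)} = 2 + \left(\left(-15 + Y\right) + Y\right) = 2 + \left(-15 + 2 Y\right) = -13 + 2 Y$)
$h = -9$ ($h = \left(-1\right) 9 = -9$)
$\frac{1}{h + v{\left(-43,-86 \right)}} = \frac{1}{-9 + \left(-13 + 2 \left(-86\right)\right)} = \frac{1}{-9 - 185} = \frac{1}{-194} = - \frac{1}{194}$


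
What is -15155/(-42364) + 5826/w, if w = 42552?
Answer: 1326917/2682549 ≈ 0.49465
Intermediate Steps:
-15155/(-42364) + 5826/w = -15155/(-42364) + 5826/42552 = -15155*(-1/42364) + 5826*(1/42552) = 2165/6052 + 971/7092 = 1326917/2682549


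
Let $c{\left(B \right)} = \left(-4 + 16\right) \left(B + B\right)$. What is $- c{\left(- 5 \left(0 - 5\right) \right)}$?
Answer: $-600$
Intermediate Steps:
$c{\left(B \right)} = 24 B$ ($c{\left(B \right)} = 12 \cdot 2 B = 24 B$)
$- c{\left(- 5 \left(0 - 5\right) \right)} = - 24 \left(- 5 \left(0 - 5\right)\right) = - 24 \left(\left(-5\right) \left(-5\right)\right) = - 24 \cdot 25 = \left(-1\right) 600 = -600$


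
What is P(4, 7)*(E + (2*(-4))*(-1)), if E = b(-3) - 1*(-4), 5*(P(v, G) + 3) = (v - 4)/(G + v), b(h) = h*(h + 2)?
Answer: -45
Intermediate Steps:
b(h) = h*(2 + h)
P(v, G) = -3 + (-4 + v)/(5*(G + v)) (P(v, G) = -3 + ((v - 4)/(G + v))/5 = -3 + ((-4 + v)/(G + v))/5 = -3 + (-4 + v)/(5*(G + v)))
E = 7 (E = -3*(2 - 3) - 1*(-4) = -3*(-1) + 4 = 3 + 4 = 7)
P(4, 7)*(E + (2*(-4))*(-1)) = ((-4 - 15*7 - 14*4)/(5*(7 + 4)))*(7 + (2*(-4))*(-1)) = ((⅕)*(-4 - 105 - 56)/11)*(7 - 8*(-1)) = ((⅕)*(1/11)*(-165))*(7 + 8) = -3*15 = -45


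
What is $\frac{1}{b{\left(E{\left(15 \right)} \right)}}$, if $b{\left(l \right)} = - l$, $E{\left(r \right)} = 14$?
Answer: $- \frac{1}{14} \approx -0.071429$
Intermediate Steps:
$\frac{1}{b{\left(E{\left(15 \right)} \right)}} = \frac{1}{\left(-1\right) 14} = \frac{1}{-14} = - \frac{1}{14}$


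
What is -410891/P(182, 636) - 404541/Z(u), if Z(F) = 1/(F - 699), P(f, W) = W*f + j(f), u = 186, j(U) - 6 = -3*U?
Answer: 23909892145105/115212 ≈ 2.0753e+8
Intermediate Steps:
j(U) = 6 - 3*U
P(f, W) = 6 - 3*f + W*f (P(f, W) = W*f + (6 - 3*f) = 6 - 3*f + W*f)
Z(F) = 1/(-699 + F)
-410891/P(182, 636) - 404541/Z(u) = -410891/(6 - 3*182 + 636*182) - 404541/(1/(-699 + 186)) = -410891/(6 - 546 + 115752) - 404541/(1/(-513)) = -410891/115212 - 404541/(-1/513) = -410891*1/115212 - 404541*(-513) = -410891/115212 + 207529533 = 23909892145105/115212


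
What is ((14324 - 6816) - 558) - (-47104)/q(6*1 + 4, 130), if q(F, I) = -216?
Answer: 181762/27 ≈ 6731.9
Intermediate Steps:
((14324 - 6816) - 558) - (-47104)/q(6*1 + 4, 130) = ((14324 - 6816) - 558) - (-47104)/(-216) = (7508 - 558) - (-47104)*(-1)/216 = 6950 - 1*5888/27 = 6950 - 5888/27 = 181762/27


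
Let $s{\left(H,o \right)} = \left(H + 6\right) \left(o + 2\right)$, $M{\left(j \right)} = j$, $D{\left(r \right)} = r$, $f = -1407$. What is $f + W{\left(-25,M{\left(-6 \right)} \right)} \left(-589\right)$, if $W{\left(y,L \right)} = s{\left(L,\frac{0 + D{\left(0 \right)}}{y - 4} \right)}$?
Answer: $-1407$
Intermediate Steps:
$s{\left(H,o \right)} = \left(2 + o\right) \left(6 + H\right)$ ($s{\left(H,o \right)} = \left(6 + H\right) \left(2 + o\right) = \left(2 + o\right) \left(6 + H\right)$)
$W{\left(y,L \right)} = 12 + 2 L$ ($W{\left(y,L \right)} = 12 + 2 L + 6 \frac{0 + 0}{y - 4} + L \frac{0 + 0}{y - 4} = 12 + 2 L + 6 \frac{0}{-4 + y} + L \frac{0}{-4 + y} = 12 + 2 L + 6 \cdot 0 + L 0 = 12 + 2 L + 0 + 0 = 12 + 2 L$)
$f + W{\left(-25,M{\left(-6 \right)} \right)} \left(-589\right) = -1407 + \left(12 + 2 \left(-6\right)\right) \left(-589\right) = -1407 + \left(12 - 12\right) \left(-589\right) = -1407 + 0 \left(-589\right) = -1407 + 0 = -1407$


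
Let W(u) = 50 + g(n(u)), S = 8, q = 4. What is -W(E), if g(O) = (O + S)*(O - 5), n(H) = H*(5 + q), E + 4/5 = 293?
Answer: -173093686/25 ≈ -6.9237e+6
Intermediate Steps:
E = 1461/5 (E = -⅘ + 293 = 1461/5 ≈ 292.20)
n(H) = 9*H (n(H) = H*(5 + 4) = H*9 = 9*H)
g(O) = (-5 + O)*(8 + O) (g(O) = (O + 8)*(O - 5) = (8 + O)*(-5 + O) = (-5 + O)*(8 + O))
W(u) = 10 + 27*u + 81*u² (W(u) = 50 + (-40 + (9*u)² + 3*(9*u)) = 50 + (-40 + 81*u² + 27*u) = 50 + (-40 + 27*u + 81*u²) = 10 + 27*u + 81*u²)
-W(E) = -(10 + 27*(1461/5) + 81*(1461/5)²) = -(10 + 39447/5 + 81*(2134521/25)) = -(10 + 39447/5 + 172896201/25) = -1*173093686/25 = -173093686/25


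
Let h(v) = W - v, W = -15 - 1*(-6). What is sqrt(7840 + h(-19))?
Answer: 5*sqrt(314) ≈ 88.600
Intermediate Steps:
W = -9 (W = -15 + 6 = -9)
h(v) = -9 - v
sqrt(7840 + h(-19)) = sqrt(7840 + (-9 - 1*(-19))) = sqrt(7840 + (-9 + 19)) = sqrt(7840 + 10) = sqrt(7850) = 5*sqrt(314)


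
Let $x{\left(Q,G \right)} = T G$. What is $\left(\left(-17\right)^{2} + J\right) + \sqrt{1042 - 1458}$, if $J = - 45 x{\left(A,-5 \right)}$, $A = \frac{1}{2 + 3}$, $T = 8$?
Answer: $2089 + 4 i \sqrt{26} \approx 2089.0 + 20.396 i$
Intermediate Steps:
$A = \frac{1}{5} \approx 0.2$
$x{\left(Q,G \right)} = 8 G$
$J = 1800$ ($J = - 45 \cdot 8 \left(-5\right) = \left(-45\right) \left(-40\right) = 1800$)
$\left(\left(-17\right)^{2} + J\right) + \sqrt{1042 - 1458} = \left(\left(-17\right)^{2} + 1800\right) + \sqrt{1042 - 1458} = \left(289 + 1800\right) + \sqrt{-416} = 2089 + 4 i \sqrt{26}$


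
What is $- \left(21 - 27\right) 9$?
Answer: $54$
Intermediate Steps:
$- \left(21 - 27\right) 9 = - \left(-6\right) 9 = \left(-1\right) \left(-54\right) = 54$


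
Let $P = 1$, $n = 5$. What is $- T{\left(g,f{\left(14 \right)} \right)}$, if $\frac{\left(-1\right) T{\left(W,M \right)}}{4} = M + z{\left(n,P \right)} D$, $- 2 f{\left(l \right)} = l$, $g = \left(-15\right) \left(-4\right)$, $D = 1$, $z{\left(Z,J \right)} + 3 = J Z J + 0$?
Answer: $-20$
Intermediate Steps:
$z{\left(Z,J \right)} = -3 + Z J^{2}$ ($z{\left(Z,J \right)} = -3 + \left(J Z J + 0\right) = -3 + \left(Z J^{2} + 0\right) = -3 + Z J^{2}$)
$g = 60$
$f{\left(l \right)} = - \frac{l}{2}$
$T{\left(W,M \right)} = -8 - 4 M$ ($T{\left(W,M \right)} = - 4 \left(M + \left(-3 + 5 \cdot 1^{2}\right) 1\right) = - 4 \left(M + \left(-3 + 5 \cdot 1\right) 1\right) = - 4 \left(M + \left(-3 + 5\right) 1\right) = - 4 \left(M + 2 \cdot 1\right) = - 4 \left(M + 2\right) = - 4 \left(2 + M\right) = -8 - 4 M$)
$- T{\left(g,f{\left(14 \right)} \right)} = - (-8 - 4 \left(\left(- \frac{1}{2}\right) 14\right)) = - (-8 - -28) = - (-8 + 28) = \left(-1\right) 20 = -20$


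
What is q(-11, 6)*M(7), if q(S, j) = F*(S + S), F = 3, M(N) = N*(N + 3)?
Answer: -4620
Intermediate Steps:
M(N) = N*(3 + N)
q(S, j) = 6*S (q(S, j) = 3*(S + S) = 3*(2*S) = 6*S)
q(-11, 6)*M(7) = (6*(-11))*(7*(3 + 7)) = -462*10 = -66*70 = -4620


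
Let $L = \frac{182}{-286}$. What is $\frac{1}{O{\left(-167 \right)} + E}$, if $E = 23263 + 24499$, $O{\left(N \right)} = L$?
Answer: $\frac{11}{525375} \approx 2.0937 \cdot 10^{-5}$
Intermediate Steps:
$L = - \frac{7}{11}$ ($L = 182 \left(- \frac{1}{286}\right) = - \frac{7}{11} \approx -0.63636$)
$O{\left(N \right)} = - \frac{7}{11}$
$E = 47762$
$\frac{1}{O{\left(-167 \right)} + E} = \frac{1}{- \frac{7}{11} + 47762} = \frac{1}{\frac{525375}{11}} = \frac{11}{525375}$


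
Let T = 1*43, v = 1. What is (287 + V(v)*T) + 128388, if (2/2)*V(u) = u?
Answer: 128718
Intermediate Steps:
V(u) = u
T = 43
(287 + V(v)*T) + 128388 = (287 + 1*43) + 128388 = (287 + 43) + 128388 = 330 + 128388 = 128718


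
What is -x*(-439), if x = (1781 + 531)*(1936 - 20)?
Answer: 1944678688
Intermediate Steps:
x = 4429792 (x = 2312*1916 = 4429792)
-x*(-439) = -1*4429792*(-439) = -4429792*(-439) = 1944678688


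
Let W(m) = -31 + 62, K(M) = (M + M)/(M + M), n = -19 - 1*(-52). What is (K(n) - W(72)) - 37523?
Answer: -37553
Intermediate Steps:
n = 33 (n = -19 + 52 = 33)
K(M) = 1 (K(M) = (2*M)/((2*M)) = (2*M)*(1/(2*M)) = 1)
W(m) = 31
(K(n) - W(72)) - 37523 = (1 - 1*31) - 37523 = (1 - 31) - 37523 = -30 - 37523 = -37553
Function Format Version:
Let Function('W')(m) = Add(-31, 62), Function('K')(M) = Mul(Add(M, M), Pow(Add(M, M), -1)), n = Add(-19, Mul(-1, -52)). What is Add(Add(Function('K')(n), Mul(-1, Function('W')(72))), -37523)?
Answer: -37553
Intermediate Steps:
n = 33 (n = Add(-19, 52) = 33)
Function('K')(M) = 1 (Function('K')(M) = Mul(Mul(2, M), Pow(Mul(2, M), -1)) = Mul(Mul(2, M), Mul(Rational(1, 2), Pow(M, -1))) = 1)
Function('W')(m) = 31
Add(Add(Function('K')(n), Mul(-1, Function('W')(72))), -37523) = Add(Add(1, Mul(-1, 31)), -37523) = Add(Add(1, -31), -37523) = Add(-30, -37523) = -37553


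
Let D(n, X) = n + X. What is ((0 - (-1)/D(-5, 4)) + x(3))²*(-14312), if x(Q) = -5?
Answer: -515232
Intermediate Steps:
D(n, X) = X + n
((0 - (-1)/D(-5, 4)) + x(3))²*(-14312) = ((0 - (-1)/(4 - 5)) - 5)²*(-14312) = ((0 - (-1)/(-1)) - 5)²*(-14312) = ((0 - (-1)*(-1)) - 5)²*(-14312) = ((0 - 1*1) - 5)²*(-14312) = ((0 - 1) - 5)²*(-14312) = (-1 - 5)²*(-14312) = (-6)²*(-14312) = 36*(-14312) = -515232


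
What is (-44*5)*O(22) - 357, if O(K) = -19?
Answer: 3823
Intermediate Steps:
(-44*5)*O(22) - 357 = -44*5*(-19) - 357 = -220*(-19) - 357 = 4180 - 357 = 3823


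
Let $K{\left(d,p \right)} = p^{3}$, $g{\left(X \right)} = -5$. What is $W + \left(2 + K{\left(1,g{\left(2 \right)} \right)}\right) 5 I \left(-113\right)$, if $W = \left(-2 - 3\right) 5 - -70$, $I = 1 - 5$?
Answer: $-277935$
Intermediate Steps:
$I = -4$ ($I = 1 - 5 = -4$)
$W = 45$ ($W = \left(-5\right) 5 + 70 = -25 + 70 = 45$)
$W + \left(2 + K{\left(1,g{\left(2 \right)} \right)}\right) 5 I \left(-113\right) = 45 + \left(2 + \left(-5\right)^{3}\right) 5 \left(-4\right) \left(-113\right) = 45 + \left(2 - 125\right) 5 \left(-4\right) \left(-113\right) = 45 + \left(-123\right) 5 \left(-4\right) \left(-113\right) = 45 + \left(-615\right) \left(-4\right) \left(-113\right) = 45 + 2460 \left(-113\right) = 45 - 277980 = -277935$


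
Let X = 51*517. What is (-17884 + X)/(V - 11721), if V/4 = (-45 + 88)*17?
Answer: -8483/8797 ≈ -0.96431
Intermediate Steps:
X = 26367
V = 2924 (V = 4*((-45 + 88)*17) = 4*(43*17) = 4*731 = 2924)
(-17884 + X)/(V - 11721) = (-17884 + 26367)/(2924 - 11721) = 8483/(-8797) = 8483*(-1/8797) = -8483/8797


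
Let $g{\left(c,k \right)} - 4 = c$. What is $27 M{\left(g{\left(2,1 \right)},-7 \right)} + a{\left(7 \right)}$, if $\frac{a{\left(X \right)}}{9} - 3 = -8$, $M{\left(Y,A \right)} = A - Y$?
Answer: $-396$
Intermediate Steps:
$g{\left(c,k \right)} = 4 + c$
$a{\left(X \right)} = -45$ ($a{\left(X \right)} = 27 + 9 \left(-8\right) = 27 - 72 = -45$)
$27 M{\left(g{\left(2,1 \right)},-7 \right)} + a{\left(7 \right)} = 27 \left(-7 - \left(4 + 2\right)\right) - 45 = 27 \left(-7 - 6\right) - 45 = 27 \left(-13\right) - 45 = -351 - 45 = -396$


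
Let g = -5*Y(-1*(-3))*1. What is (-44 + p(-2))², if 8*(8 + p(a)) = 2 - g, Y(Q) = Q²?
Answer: 136161/64 ≈ 2127.5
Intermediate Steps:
g = -45 (g = -5*(-1*(-3))²*1 = -5*3²*1 = -5*9*1 = -45*1 = -45)
p(a) = -17/8 (p(a) = -8 + (2 - 1*(-45))/8 = -8 + (2 + 45)/8 = -8 + (⅛)*47 = -8 + 47/8 = -17/8)
(-44 + p(-2))² = (-44 - 17/8)² = (-369/8)² = 136161/64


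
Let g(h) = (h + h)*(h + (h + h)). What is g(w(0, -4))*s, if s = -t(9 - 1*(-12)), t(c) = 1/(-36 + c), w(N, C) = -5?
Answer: 10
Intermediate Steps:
s = 1/15 (s = -1/(-36 + (9 - 1*(-12))) = -1/(-36 + (9 + 12)) = -1/(-36 + 21) = -1/(-15) = -1*(-1/15) = 1/15 ≈ 0.066667)
g(h) = 6*h**2 (g(h) = (2*h)*(h + 2*h) = (2*h)*(3*h) = 6*h**2)
g(w(0, -4))*s = (6*(-5)**2)*(1/15) = (6*25)*(1/15) = 150*(1/15) = 10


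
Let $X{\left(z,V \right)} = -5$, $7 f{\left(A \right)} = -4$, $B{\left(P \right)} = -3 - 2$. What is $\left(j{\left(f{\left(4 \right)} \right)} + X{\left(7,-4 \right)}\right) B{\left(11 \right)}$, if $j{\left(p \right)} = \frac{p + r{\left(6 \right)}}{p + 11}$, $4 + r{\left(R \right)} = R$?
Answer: $\frac{1775}{73} \approx 24.315$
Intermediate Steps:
$B{\left(P \right)} = -5$
$r{\left(R \right)} = -4 + R$
$f{\left(A \right)} = - \frac{4}{7}$ ($f{\left(A \right)} = \frac{1}{7} \left(-4\right) = - \frac{4}{7}$)
$j{\left(p \right)} = \frac{2 + p}{11 + p}$ ($j{\left(p \right)} = \frac{p + \left(-4 + 6\right)}{p + 11} = \frac{p + 2}{11 + p} = \frac{2 + p}{11 + p}$)
$\left(j{\left(f{\left(4 \right)} \right)} + X{\left(7,-4 \right)}\right) B{\left(11 \right)} = \left(\frac{2 - \frac{4}{7}}{11 - \frac{4}{7}} - 5\right) \left(-5\right) = \left(\frac{1}{\frac{73}{7}} \cdot \frac{10}{7} - 5\right) \left(-5\right) = \left(\frac{7}{73} \cdot \frac{10}{7} - 5\right) \left(-5\right) = \left(\frac{10}{73} - 5\right) \left(-5\right) = \left(- \frac{355}{73}\right) \left(-5\right) = \frac{1775}{73}$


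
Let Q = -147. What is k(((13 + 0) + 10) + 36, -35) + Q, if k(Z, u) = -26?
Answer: -173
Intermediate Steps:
k(((13 + 0) + 10) + 36, -35) + Q = -26 - 147 = -173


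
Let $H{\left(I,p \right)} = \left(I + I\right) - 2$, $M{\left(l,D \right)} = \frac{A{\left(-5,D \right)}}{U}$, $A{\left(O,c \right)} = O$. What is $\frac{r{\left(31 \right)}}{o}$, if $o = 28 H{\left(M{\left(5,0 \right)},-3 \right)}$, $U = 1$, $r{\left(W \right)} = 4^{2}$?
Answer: $- \frac{1}{21} \approx -0.047619$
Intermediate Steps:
$r{\left(W \right)} = 16$
$M{\left(l,D \right)} = -5$ ($M{\left(l,D \right)} = - \frac{5}{1} = \left(-5\right) 1 = -5$)
$H{\left(I,p \right)} = -2 + 2 I$ ($H{\left(I,p \right)} = 2 I - 2 = -2 + 2 I$)
$o = -336$ ($o = 28 \left(-2 + 2 \left(-5\right)\right) = 28 \left(-2 - 10\right) = 28 \left(-12\right) = -336$)
$\frac{r{\left(31 \right)}}{o} = \frac{16}{-336} = 16 \left(- \frac{1}{336}\right) = - \frac{1}{21}$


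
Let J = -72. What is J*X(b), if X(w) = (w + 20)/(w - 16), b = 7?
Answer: 216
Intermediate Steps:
X(w) = (20 + w)/(-16 + w)
J*X(b) = -72*(20 + 7)/(-16 + 7) = -72*27/(-9) = -(-8)*27 = -72*(-3) = 216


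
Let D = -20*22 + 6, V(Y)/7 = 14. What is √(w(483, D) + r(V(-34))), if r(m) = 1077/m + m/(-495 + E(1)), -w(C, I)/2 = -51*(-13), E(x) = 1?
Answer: I*√15726953866/3458 ≈ 36.266*I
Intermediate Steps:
V(Y) = 98 (V(Y) = 7*14 = 98)
D = -434 (D = -440 + 6 = -434)
w(C, I) = -1326 (w(C, I) = -(-102)*(-13) = -2*663 = -1326)
r(m) = 1077/m - m/494 (r(m) = 1077/m + m/(-495 + 1) = 1077/m + m/(-494) = 1077/m + m*(-1/494) = 1077/m - m/494)
√(w(483, D) + r(V(-34))) = √(-1326 + (1077/98 - 1/494*98)) = √(-1326 + (1077*(1/98) - 49/247)) = √(-1326 + (1077/98 - 49/247)) = √(-1326 + 261217/24206) = √(-31835939/24206) = I*√15726953866/3458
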